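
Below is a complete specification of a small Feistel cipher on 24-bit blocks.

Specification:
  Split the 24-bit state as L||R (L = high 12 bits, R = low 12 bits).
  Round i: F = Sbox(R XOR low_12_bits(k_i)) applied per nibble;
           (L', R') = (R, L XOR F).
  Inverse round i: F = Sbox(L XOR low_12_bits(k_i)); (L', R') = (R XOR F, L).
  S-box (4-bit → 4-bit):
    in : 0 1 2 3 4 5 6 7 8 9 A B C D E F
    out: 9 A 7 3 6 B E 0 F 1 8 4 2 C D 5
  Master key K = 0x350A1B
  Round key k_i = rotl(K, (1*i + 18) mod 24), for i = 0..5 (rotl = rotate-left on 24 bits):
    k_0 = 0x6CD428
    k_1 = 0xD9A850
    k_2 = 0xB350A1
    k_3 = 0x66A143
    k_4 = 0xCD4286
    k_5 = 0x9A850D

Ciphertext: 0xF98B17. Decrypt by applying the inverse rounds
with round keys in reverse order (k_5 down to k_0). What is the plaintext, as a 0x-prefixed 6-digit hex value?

0xB39B23

s_0 = ciphertext = 0xF98B17
s_1 = InvRound(s_0, k_5) = 0x30CF98
s_2 = InvRound(s_1, k_4) = 0x56030C
s_3 = InvRound(s_2, k_3) = 0x57F560
s_4 = InvRound(s_3, k_2) = 0xEAD57F
s_5 = InvRound(s_4, k_1) = 0xB23EAD
s_6 = InvRound(s_5, k_0) = 0xB39B23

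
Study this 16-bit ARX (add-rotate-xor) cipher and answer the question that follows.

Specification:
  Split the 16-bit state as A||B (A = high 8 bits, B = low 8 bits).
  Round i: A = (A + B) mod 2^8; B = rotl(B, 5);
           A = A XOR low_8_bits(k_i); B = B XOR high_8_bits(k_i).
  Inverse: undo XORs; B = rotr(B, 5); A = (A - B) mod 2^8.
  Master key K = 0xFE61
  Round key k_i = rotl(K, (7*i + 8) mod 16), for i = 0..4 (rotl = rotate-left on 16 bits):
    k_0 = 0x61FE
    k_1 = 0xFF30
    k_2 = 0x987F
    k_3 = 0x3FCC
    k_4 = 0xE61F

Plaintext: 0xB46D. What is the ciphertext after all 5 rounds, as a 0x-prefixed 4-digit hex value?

s_0 = plaintext = 0xB46D
s_1 = Round(s_0, k_0) = 0xDFCC
s_2 = Round(s_1, k_1) = 0x9B66
s_3 = Round(s_2, k_2) = 0x7E54
s_4 = Round(s_3, k_3) = 0x1EB5
s_5 = Round(s_4, k_4) = 0xCC50

0xCC50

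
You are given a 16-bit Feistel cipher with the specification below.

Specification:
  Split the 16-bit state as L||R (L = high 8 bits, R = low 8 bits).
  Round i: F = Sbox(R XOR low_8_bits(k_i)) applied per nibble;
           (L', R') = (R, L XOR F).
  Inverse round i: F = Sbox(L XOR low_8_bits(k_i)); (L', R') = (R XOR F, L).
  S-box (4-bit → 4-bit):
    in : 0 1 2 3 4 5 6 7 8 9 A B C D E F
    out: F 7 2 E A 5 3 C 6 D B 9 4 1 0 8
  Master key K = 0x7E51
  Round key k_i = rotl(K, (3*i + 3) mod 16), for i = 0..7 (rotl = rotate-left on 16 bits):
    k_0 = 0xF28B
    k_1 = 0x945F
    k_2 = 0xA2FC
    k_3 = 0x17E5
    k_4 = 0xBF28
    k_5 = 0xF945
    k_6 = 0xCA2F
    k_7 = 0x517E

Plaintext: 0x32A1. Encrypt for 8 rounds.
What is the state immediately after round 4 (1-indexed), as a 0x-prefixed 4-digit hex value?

s_0 = plaintext = 0x32A1
s_1 = Round(s_0, k_0) = 0xA119
s_2 = Round(s_1, k_1) = 0x1902
s_3 = Round(s_2, k_2) = 0x0299
s_4 = Round(s_3, k_3) = 0x99C6
s_5 = Round(s_4, k_4) = 0xC699
s_6 = Round(s_5, k_5) = 0x99D2
s_7 = Round(s_6, k_6) = 0xD218
s_8 = Round(s_7, k_7) = 0x18E1

0x99C6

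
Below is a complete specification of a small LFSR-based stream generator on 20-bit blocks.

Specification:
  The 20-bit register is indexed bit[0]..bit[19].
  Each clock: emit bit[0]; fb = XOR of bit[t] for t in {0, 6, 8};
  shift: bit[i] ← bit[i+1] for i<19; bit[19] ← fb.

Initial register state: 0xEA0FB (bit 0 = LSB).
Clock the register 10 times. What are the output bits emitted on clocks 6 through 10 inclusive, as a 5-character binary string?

11100

reg_0 = 0xEA0FB
clock 1: out=1, reg = 0x7507D
clock 2: out=1, reg = 0x3A83E
clock 3: out=0, reg = 0x1D41F
clock 4: out=1, reg = 0x8EA0F
clock 5: out=1, reg = 0xC7507
clock 6: out=1, reg = 0x63A83
clock 7: out=1, reg = 0xB1D41
clock 8: out=1, reg = 0xD8EA0
clock 9: out=0, reg = 0x6C750
clock 10: out=0, reg = 0x363A8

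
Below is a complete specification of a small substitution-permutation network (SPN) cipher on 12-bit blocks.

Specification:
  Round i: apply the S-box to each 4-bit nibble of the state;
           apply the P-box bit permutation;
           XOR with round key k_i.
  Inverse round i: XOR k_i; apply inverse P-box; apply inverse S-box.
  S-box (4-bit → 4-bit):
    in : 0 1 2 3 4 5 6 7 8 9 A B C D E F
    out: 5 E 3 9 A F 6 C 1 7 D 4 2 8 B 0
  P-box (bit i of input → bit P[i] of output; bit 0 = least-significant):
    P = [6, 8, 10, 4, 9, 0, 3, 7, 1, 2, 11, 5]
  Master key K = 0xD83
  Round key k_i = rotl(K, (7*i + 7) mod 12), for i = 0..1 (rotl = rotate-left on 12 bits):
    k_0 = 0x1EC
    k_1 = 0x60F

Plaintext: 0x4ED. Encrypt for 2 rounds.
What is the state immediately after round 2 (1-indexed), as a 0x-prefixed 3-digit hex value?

s_0 = plaintext = 0x4ED
s_1 = Round(s_0, k_0) = 0x359
s_2 = Round(s_1, k_1) = 0x1E4

0x1E4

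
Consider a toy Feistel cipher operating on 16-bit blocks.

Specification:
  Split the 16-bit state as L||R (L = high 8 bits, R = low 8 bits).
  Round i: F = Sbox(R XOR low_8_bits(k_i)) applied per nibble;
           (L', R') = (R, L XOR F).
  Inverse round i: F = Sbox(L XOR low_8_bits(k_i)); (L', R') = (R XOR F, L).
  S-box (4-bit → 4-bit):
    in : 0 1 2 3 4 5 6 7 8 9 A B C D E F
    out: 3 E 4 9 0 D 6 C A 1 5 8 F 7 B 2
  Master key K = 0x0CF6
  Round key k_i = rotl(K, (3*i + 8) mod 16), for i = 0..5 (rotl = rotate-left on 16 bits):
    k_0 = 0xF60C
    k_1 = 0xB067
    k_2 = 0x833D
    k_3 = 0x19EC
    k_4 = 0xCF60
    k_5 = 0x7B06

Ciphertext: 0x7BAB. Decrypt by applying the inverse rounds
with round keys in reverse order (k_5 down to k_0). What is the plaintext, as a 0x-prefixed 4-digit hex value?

0x08DE

s_0 = ciphertext = 0x7BAB
s_1 = InvRound(s_0, k_5) = 0x6C7B
s_2 = InvRound(s_1, k_4) = 0x446C
s_3 = InvRound(s_2, k_3) = 0x3644
s_4 = InvRound(s_3, k_2) = 0x7C36
s_5 = InvRound(s_4, k_1) = 0xDE7C
s_6 = InvRound(s_5, k_0) = 0x08DE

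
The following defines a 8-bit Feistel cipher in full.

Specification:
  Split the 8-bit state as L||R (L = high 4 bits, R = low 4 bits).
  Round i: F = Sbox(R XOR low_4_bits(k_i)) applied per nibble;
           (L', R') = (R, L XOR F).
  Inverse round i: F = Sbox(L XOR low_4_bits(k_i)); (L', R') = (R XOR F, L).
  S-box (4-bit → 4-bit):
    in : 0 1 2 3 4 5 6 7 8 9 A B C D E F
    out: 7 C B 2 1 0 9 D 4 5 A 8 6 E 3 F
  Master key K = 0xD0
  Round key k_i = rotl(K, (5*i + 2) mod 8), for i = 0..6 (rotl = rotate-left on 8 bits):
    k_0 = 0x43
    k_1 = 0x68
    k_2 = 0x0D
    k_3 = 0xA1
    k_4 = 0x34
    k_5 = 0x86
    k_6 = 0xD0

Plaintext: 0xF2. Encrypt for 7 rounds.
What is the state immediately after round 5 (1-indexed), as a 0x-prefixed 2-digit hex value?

s_0 = plaintext = 0xF2
s_1 = Round(s_0, k_0) = 0x23
s_2 = Round(s_1, k_1) = 0x3A
s_3 = Round(s_2, k_2) = 0xAE
s_4 = Round(s_3, k_3) = 0xE5
s_5 = Round(s_4, k_4) = 0x52
s_6 = Round(s_5, k_5) = 0x24
s_7 = Round(s_6, k_6) = 0x43

0x52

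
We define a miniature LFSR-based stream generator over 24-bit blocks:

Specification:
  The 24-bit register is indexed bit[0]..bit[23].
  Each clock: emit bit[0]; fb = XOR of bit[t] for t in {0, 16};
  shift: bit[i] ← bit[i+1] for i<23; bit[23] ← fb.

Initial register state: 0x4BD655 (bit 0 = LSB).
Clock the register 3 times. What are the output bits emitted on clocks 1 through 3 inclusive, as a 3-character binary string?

reg_0 = 0x4BD655
clock 1: out=1, reg = 0x25EB2A
clock 2: out=0, reg = 0x92F595
clock 3: out=1, reg = 0xC97ACA

101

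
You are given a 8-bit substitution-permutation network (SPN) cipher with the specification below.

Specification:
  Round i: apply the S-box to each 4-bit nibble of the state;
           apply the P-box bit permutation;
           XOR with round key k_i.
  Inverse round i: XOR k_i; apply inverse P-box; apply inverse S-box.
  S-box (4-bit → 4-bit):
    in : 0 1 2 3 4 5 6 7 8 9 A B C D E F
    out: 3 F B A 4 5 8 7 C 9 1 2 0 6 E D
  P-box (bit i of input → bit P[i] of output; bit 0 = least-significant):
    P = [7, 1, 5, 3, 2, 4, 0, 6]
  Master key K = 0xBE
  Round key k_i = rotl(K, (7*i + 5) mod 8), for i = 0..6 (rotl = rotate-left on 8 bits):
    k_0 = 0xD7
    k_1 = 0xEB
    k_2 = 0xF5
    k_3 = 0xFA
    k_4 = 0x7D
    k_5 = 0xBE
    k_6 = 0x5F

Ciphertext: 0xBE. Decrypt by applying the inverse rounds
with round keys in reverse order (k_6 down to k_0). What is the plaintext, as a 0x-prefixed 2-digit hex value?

s_0 = ciphertext = 0xBE
s_1 = InvRound(s_0, k_6) = 0x85
s_2 = InvRound(s_1, k_5) = 0xDE
s_3 = InvRound(s_2, k_4) = 0x47
s_4 = InvRound(s_3, k_3) = 0x7F
s_5 = InvRound(s_4, k_2) = 0xC2
s_6 = InvRound(s_5, k_1) = 0x48
s_7 = InvRound(s_6, k_0) = 0x72

0x72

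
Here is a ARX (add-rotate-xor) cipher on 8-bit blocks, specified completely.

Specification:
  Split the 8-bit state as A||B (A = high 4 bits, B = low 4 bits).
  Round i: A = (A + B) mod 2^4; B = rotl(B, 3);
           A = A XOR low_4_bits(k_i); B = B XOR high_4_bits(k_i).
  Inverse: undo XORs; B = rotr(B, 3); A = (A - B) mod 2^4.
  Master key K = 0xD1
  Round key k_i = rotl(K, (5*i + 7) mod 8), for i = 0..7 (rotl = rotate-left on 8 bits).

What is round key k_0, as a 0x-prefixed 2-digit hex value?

0xE8

K = 0xD1
k_0 = rotl(K, (5*0+7) mod 8) = rotl(K, 7) = 0xE8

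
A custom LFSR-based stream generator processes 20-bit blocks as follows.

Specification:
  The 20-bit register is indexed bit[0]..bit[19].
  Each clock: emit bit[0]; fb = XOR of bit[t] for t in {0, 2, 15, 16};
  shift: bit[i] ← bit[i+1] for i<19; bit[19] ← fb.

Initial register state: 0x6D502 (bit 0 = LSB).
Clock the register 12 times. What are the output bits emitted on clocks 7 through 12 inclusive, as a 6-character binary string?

reg_0 = 0x6D502
clock 1: out=0, reg = 0xB6A81
clock 2: out=1, reg = 0x5B540
clock 3: out=0, reg = 0x2DAA0
clock 4: out=0, reg = 0x96D50
clock 5: out=0, reg = 0xCB6A8
clock 6: out=0, reg = 0xE5B54
clock 7: out=0, reg = 0xF2DAA
clock 8: out=0, reg = 0xF96D5
clock 9: out=1, reg = 0x7CB6A
clock 10: out=0, reg = 0x3E5B5
clock 11: out=1, reg = 0x1F2DA
clock 12: out=0, reg = 0x0F96D

001010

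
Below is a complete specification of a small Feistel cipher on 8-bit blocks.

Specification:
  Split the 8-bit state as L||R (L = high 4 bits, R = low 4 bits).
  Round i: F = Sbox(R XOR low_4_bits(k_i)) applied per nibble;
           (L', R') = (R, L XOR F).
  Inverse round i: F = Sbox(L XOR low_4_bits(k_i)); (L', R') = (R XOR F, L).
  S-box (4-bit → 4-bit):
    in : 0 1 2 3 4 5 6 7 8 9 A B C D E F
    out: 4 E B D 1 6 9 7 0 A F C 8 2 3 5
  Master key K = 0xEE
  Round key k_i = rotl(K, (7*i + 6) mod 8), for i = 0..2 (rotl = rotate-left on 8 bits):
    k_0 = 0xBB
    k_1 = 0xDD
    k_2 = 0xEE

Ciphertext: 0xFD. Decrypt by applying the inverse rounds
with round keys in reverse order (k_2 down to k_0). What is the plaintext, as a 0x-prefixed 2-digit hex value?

s_0 = ciphertext = 0xFD
s_1 = InvRound(s_0, k_2) = 0x3F
s_2 = InvRound(s_1, k_1) = 0xC3
s_3 = InvRound(s_2, k_0) = 0x4C

0x4C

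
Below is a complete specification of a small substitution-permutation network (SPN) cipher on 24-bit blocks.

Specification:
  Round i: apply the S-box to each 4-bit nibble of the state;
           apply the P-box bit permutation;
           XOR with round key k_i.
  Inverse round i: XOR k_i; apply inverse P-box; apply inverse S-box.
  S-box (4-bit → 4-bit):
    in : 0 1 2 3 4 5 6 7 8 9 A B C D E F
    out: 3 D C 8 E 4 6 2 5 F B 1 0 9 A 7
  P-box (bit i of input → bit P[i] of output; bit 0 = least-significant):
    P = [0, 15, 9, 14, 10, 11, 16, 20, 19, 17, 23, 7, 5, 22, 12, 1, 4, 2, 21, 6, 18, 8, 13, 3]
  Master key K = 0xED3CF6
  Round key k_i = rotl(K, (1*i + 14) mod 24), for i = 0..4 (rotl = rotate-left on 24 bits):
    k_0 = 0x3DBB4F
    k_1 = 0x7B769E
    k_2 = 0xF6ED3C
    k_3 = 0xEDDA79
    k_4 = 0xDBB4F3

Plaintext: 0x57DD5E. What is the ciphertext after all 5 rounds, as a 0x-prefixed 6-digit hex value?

s_0 = plaintext = 0x57DD5E
s_1 = Round(s_0, k_0) = 0x345BE9
s_2 = Round(s_1, k_1) = 0x43ACD3
s_3 = Round(s_2, k_2) = 0xA68856
s_4 = Round(s_3, k_3) = 0x404955
s_5 = Round(s_4, k_4) = 0x10876D

0x10876D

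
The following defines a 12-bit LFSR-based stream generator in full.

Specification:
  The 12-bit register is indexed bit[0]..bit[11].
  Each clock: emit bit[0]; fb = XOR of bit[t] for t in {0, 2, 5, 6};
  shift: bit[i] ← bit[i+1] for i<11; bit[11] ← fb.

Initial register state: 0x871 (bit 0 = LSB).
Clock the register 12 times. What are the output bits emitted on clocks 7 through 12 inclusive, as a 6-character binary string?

100001

reg_0 = 0x871
clock 1: out=1, reg = 0xC38
clock 2: out=0, reg = 0xE1C
clock 3: out=0, reg = 0xF0E
clock 4: out=0, reg = 0xF87
clock 5: out=1, reg = 0x7C3
clock 6: out=1, reg = 0x3E1
clock 7: out=1, reg = 0x9F0
clock 8: out=0, reg = 0x4F8
clock 9: out=0, reg = 0x27C
clock 10: out=0, reg = 0x93E
clock 11: out=0, reg = 0x49F
clock 12: out=1, reg = 0x24F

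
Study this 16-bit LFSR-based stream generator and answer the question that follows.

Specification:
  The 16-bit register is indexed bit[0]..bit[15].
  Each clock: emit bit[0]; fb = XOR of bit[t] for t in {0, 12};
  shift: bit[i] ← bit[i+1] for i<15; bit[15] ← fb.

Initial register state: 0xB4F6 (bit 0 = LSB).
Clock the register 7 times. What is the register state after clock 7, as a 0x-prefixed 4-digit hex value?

0x5B69

reg_0 = 0xB4F6
clock 1: out=0, reg = 0xDA7B
clock 2: out=1, reg = 0x6D3D
clock 3: out=1, reg = 0xB69E
clock 4: out=0, reg = 0xDB4F
clock 5: out=1, reg = 0x6DA7
clock 6: out=1, reg = 0xB6D3
clock 7: out=1, reg = 0x5B69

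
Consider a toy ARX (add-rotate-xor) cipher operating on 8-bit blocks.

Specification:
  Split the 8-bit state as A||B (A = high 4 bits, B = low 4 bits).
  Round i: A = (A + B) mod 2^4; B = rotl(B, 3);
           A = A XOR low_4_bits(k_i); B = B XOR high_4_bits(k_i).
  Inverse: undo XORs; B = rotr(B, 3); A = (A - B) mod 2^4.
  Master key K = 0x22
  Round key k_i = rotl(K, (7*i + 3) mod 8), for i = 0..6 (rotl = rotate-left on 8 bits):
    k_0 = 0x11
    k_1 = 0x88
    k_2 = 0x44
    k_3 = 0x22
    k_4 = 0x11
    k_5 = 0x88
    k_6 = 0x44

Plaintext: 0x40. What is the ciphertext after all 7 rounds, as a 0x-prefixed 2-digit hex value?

s_0 = plaintext = 0x40
s_1 = Round(s_0, k_0) = 0x51
s_2 = Round(s_1, k_1) = 0xE0
s_3 = Round(s_2, k_2) = 0xA4
s_4 = Round(s_3, k_3) = 0xC0
s_5 = Round(s_4, k_4) = 0xD1
s_6 = Round(s_5, k_5) = 0x60
s_7 = Round(s_6, k_6) = 0x24

0x24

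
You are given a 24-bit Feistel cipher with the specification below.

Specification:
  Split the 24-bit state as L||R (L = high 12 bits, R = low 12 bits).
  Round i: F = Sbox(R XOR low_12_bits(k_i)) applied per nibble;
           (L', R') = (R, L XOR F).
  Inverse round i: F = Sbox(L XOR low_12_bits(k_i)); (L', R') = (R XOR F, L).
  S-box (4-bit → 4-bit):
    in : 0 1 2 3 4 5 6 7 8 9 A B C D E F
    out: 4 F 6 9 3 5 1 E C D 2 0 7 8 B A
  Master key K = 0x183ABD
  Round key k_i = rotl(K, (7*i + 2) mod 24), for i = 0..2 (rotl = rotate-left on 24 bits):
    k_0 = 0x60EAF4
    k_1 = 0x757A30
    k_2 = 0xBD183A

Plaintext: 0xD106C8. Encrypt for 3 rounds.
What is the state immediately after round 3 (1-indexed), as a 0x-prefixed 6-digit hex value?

s_0 = plaintext = 0xD106C8
s_1 = Round(s_0, k_0) = 0x6C8A87
s_2 = Round(s_1, k_1) = 0xA872C6
s_3 = Round(s_2, k_2) = 0x2C6820

0x2C6820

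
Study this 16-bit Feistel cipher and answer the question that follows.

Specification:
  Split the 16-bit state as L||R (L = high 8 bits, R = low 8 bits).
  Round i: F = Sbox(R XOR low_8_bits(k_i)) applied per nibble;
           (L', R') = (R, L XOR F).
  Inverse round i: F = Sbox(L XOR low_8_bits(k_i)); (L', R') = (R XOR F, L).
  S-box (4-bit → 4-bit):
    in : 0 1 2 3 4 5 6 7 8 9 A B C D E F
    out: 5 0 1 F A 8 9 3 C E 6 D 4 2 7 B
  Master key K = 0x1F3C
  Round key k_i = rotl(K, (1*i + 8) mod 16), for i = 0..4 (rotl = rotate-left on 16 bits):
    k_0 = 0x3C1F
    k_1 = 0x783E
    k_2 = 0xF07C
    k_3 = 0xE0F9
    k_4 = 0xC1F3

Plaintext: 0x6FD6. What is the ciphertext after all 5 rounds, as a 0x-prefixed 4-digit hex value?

s_0 = plaintext = 0x6FD6
s_1 = Round(s_0, k_0) = 0xD621
s_2 = Round(s_1, k_1) = 0x21DD
s_3 = Round(s_2, k_2) = 0xDD41
s_4 = Round(s_3, k_3) = 0x4101
s_5 = Round(s_4, k_4) = 0x01F0

0x01F0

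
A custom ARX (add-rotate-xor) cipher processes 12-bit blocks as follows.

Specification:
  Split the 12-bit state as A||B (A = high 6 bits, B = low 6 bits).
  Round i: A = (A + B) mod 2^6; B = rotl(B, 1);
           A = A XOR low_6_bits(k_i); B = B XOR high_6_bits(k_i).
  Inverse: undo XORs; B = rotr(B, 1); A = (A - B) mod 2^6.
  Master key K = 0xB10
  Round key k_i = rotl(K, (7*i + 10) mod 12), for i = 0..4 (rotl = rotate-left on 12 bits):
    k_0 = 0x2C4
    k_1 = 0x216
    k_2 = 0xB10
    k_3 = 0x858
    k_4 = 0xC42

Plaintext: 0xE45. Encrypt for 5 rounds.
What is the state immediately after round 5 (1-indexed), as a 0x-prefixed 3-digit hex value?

s_0 = plaintext = 0xE45
s_1 = Round(s_0, k_0) = 0xE81
s_2 = Round(s_1, k_1) = 0xB4A
s_3 = Round(s_2, k_2) = 0x9F8
s_4 = Round(s_3, k_3) = 0x1D0
s_5 = Round(s_4, k_4) = 0x551

0x551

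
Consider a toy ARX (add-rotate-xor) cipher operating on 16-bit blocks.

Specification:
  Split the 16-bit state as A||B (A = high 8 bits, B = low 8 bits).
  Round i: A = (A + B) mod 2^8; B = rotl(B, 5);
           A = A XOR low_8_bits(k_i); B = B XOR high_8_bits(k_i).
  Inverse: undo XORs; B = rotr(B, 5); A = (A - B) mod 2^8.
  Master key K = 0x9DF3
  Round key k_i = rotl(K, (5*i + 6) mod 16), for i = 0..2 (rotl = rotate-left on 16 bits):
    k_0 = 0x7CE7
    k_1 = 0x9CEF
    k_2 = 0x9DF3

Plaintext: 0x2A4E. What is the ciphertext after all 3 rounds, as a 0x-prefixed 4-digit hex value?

s_0 = plaintext = 0x2A4E
s_1 = Round(s_0, k_0) = 0x9FB5
s_2 = Round(s_1, k_1) = 0xBB2A
s_3 = Round(s_2, k_2) = 0x16D8

0x16D8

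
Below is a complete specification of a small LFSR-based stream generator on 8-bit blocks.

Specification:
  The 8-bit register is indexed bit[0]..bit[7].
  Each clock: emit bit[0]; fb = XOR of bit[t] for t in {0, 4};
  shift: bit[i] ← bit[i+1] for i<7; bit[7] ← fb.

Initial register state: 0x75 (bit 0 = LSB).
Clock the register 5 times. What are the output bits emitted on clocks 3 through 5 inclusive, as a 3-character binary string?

reg_0 = 0x75
clock 1: out=1, reg = 0x3A
clock 2: out=0, reg = 0x9D
clock 3: out=1, reg = 0x4E
clock 4: out=0, reg = 0x27
clock 5: out=1, reg = 0x93

101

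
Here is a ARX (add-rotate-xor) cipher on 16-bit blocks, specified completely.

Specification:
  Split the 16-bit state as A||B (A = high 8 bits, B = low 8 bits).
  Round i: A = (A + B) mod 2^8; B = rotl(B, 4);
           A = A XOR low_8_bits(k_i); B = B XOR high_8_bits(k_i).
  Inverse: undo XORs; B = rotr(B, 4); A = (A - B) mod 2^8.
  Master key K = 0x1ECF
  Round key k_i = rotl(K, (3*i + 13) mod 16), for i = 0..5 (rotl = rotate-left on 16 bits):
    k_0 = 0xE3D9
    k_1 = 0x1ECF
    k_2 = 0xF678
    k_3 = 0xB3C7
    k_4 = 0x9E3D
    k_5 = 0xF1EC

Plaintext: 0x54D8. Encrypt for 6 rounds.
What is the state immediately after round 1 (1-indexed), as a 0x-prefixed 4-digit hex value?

0xF56E

s_0 = plaintext = 0x54D8
s_1 = Round(s_0, k_0) = 0xF56E
s_2 = Round(s_1, k_1) = 0xACF8
s_3 = Round(s_2, k_2) = 0xDC79
s_4 = Round(s_3, k_3) = 0x9224
s_5 = Round(s_4, k_4) = 0x8BDC
s_6 = Round(s_5, k_5) = 0x8B3C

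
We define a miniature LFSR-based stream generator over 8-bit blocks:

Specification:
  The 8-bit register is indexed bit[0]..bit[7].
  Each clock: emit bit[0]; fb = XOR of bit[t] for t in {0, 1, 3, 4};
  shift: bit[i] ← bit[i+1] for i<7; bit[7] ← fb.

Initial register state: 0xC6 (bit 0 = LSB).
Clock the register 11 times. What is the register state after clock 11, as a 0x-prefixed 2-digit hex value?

0x20

reg_0 = 0xC6
clock 1: out=0, reg = 0xE3
clock 2: out=1, reg = 0x71
clock 3: out=1, reg = 0x38
clock 4: out=0, reg = 0x1C
clock 5: out=0, reg = 0x0E
clock 6: out=0, reg = 0x07
clock 7: out=1, reg = 0x03
clock 8: out=1, reg = 0x01
clock 9: out=1, reg = 0x80
clock 10: out=0, reg = 0x40
clock 11: out=0, reg = 0x20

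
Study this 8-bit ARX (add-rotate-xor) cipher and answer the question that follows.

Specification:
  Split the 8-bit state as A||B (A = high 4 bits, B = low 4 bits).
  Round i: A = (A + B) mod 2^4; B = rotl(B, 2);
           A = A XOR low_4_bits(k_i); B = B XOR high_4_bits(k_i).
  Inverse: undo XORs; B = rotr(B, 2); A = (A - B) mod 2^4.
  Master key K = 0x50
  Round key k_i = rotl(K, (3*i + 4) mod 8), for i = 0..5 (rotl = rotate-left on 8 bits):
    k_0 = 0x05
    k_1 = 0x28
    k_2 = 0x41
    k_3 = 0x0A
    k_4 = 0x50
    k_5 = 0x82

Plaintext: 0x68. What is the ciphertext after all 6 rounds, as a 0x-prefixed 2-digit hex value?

s_0 = plaintext = 0x68
s_1 = Round(s_0, k_0) = 0xB2
s_2 = Round(s_1, k_1) = 0x5A
s_3 = Round(s_2, k_2) = 0xEE
s_4 = Round(s_3, k_3) = 0x6B
s_5 = Round(s_4, k_4) = 0x1B
s_6 = Round(s_5, k_5) = 0xE6

0xE6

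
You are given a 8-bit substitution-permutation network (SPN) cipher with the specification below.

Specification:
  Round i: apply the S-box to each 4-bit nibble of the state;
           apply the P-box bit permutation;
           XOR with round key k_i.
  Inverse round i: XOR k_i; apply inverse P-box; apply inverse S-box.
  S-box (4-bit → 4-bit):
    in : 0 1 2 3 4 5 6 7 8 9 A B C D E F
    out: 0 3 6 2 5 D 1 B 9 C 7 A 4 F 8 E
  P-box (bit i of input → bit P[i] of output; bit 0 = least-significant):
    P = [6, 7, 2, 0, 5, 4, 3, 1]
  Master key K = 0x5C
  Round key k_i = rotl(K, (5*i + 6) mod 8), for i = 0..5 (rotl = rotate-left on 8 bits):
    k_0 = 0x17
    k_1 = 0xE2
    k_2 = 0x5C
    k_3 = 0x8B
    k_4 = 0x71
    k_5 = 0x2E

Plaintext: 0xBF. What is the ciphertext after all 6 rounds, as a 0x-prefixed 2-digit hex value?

0x7E

s_0 = plaintext = 0xBF
s_1 = Round(s_0, k_0) = 0x80
s_2 = Round(s_1, k_1) = 0xC0
s_3 = Round(s_2, k_2) = 0x54
s_4 = Round(s_3, k_3) = 0xE5
s_5 = Round(s_4, k_4) = 0x36
s_6 = Round(s_5, k_5) = 0x7E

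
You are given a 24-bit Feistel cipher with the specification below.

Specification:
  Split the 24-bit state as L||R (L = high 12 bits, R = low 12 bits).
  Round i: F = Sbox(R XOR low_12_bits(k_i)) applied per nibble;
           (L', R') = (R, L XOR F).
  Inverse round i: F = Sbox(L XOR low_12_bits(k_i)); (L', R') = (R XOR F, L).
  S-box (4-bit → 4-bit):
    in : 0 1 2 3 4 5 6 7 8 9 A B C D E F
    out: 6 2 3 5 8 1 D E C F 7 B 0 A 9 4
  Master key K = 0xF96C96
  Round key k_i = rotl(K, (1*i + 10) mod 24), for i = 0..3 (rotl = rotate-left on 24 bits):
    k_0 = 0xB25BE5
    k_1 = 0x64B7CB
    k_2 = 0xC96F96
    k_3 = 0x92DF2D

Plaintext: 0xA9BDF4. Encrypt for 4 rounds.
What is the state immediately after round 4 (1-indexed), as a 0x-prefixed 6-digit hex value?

s_0 = plaintext = 0xA9BDF4
s_1 = Round(s_0, k_0) = 0xDF47B9
s_2 = Round(s_1, k_1) = 0x7B9B17
s_3 = Round(s_2, k_2) = 0xB17F7B
s_4 = Round(s_3, k_3) = 0xF7BD0A

0xF7BD0A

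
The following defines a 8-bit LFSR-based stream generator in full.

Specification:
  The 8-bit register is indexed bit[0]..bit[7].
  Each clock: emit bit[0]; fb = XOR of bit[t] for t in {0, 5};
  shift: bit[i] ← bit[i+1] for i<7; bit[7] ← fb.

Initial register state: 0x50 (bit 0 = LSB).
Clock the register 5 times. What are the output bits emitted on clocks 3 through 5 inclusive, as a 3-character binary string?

001

reg_0 = 0x50
clock 1: out=0, reg = 0x28
clock 2: out=0, reg = 0x94
clock 3: out=0, reg = 0x4A
clock 4: out=0, reg = 0x25
clock 5: out=1, reg = 0x12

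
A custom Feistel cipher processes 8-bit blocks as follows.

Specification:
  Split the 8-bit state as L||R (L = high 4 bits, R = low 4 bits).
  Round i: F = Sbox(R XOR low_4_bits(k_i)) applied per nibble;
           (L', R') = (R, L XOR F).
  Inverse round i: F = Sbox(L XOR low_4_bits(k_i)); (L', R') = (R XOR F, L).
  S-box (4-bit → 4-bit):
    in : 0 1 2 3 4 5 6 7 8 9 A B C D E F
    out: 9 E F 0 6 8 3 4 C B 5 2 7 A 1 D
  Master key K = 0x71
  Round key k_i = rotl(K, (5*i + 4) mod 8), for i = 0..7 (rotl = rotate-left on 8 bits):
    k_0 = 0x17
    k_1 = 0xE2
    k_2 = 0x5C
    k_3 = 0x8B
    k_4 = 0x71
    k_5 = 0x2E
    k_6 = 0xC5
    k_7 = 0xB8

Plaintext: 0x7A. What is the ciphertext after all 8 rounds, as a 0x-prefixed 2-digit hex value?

s_0 = plaintext = 0x7A
s_1 = Round(s_0, k_0) = 0xAD
s_2 = Round(s_1, k_1) = 0xD7
s_3 = Round(s_2, k_2) = 0x7F
s_4 = Round(s_3, k_3) = 0xF1
s_5 = Round(s_4, k_4) = 0x16
s_6 = Round(s_5, k_5) = 0x6D
s_7 = Round(s_6, k_6) = 0xDA
s_8 = Round(s_7, k_7) = 0xA2

0xA2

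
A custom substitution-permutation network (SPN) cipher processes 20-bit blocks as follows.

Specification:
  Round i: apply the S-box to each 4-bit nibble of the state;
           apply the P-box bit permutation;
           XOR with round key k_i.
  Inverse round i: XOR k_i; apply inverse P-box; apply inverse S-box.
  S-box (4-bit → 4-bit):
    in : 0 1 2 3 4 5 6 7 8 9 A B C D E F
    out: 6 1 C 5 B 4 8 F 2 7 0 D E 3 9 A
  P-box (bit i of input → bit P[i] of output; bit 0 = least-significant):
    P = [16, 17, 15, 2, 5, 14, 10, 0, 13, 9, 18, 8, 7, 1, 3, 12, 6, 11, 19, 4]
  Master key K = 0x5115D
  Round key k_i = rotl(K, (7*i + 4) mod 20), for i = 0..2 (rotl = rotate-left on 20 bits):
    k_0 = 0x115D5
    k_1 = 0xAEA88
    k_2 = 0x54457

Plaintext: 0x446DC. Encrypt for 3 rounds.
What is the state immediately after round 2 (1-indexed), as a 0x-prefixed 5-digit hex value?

0x77DC3

s_0 = plaintext = 0x446DC
s_1 = Round(s_0, k_0) = 0x3CC23
s_2 = Round(s_1, k_1) = 0x77DC3
s_3 = Round(s_2, k_2) = 0xCBA8C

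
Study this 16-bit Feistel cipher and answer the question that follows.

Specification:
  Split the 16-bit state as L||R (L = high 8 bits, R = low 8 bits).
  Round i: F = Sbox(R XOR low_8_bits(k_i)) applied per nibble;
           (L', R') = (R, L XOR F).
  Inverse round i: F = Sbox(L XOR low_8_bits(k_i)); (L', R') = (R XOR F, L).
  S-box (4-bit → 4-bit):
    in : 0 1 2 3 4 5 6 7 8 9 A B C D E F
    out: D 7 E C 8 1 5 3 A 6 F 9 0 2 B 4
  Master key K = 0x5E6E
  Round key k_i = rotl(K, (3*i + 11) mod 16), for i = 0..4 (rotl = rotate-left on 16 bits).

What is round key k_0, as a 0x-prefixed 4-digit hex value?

K = 0x5E6E
k_0 = rotl(K, (3*0+11) mod 16) = rotl(K, 11) = 0x72F3

0x72F3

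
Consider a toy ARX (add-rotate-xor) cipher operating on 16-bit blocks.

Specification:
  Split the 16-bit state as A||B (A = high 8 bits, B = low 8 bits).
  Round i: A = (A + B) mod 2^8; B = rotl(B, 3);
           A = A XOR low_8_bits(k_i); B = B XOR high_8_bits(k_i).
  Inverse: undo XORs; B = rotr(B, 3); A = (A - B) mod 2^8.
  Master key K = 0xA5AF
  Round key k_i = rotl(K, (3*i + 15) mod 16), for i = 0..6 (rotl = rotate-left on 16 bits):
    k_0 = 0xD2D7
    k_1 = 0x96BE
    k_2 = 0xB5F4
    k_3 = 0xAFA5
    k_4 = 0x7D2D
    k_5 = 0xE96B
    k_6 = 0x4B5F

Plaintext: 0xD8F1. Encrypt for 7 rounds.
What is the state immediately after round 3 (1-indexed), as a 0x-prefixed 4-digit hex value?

0xB556

s_0 = plaintext = 0xD8F1
s_1 = Round(s_0, k_0) = 0x1E5D
s_2 = Round(s_1, k_1) = 0xC57C
s_3 = Round(s_2, k_2) = 0xB556
s_4 = Round(s_3, k_3) = 0xAE1D
s_5 = Round(s_4, k_4) = 0xE695
s_6 = Round(s_5, k_5) = 0x1045
s_7 = Round(s_6, k_6) = 0x0A61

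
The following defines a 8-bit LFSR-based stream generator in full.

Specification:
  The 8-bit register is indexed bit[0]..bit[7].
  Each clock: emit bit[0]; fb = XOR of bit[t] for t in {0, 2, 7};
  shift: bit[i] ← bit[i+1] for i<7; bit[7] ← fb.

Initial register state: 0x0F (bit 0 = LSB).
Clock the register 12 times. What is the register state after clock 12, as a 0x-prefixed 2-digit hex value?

reg_0 = 0x0F
clock 1: out=1, reg = 0x07
clock 2: out=1, reg = 0x03
clock 3: out=1, reg = 0x81
clock 4: out=1, reg = 0x40
clock 5: out=0, reg = 0x20
clock 6: out=0, reg = 0x10
clock 7: out=0, reg = 0x08
clock 8: out=0, reg = 0x04
clock 9: out=0, reg = 0x82
clock 10: out=0, reg = 0xC1
clock 11: out=1, reg = 0x60
clock 12: out=0, reg = 0x30

0x30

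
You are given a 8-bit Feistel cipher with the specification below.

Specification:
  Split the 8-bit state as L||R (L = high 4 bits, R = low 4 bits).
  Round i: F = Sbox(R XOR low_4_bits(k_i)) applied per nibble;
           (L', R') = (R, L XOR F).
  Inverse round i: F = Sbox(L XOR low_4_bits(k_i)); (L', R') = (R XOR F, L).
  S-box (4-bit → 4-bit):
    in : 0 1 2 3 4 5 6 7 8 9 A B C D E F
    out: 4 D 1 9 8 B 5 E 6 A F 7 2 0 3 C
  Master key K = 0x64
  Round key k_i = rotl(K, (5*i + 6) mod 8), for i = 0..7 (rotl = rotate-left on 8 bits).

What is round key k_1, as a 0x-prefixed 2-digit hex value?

K = 0x64
k_0 = rotl(K, (5*0+6) mod 8) = rotl(K, 6) = 0x19
k_1 = rotl(K, (5*1+6) mod 8) = rotl(K, 3) = 0x23

0x23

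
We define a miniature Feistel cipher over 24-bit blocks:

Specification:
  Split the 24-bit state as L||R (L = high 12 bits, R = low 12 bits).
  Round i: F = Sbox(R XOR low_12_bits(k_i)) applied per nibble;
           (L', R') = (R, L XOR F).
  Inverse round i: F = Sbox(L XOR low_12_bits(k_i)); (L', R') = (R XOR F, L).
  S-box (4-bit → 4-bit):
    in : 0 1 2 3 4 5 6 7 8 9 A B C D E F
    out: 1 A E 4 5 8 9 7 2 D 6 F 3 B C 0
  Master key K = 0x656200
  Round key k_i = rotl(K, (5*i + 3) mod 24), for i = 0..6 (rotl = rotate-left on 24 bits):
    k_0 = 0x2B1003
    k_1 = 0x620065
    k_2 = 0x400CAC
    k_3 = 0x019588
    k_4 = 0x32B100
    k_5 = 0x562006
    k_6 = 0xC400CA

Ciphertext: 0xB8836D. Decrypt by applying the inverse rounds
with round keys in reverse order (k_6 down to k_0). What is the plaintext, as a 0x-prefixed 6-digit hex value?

s_0 = ciphertext = 0xB8836D
s_1 = InvRound(s_0, k_6) = 0xC33B88
s_2 = InvRound(s_1, k_5) = 0x8C0C33
s_3 = InvRound(s_2, k_4) = 0x1028C0
s_4 = InvRound(s_3, k_3) = 0xDE6102
s_5 = InvRound(s_4, k_2) = 0xB54DE6
s_6 = InvRound(s_5, k_1) = 0x2ACB54
s_7 = InvRound(s_6, k_0) = 0x5342AC

0x5342AC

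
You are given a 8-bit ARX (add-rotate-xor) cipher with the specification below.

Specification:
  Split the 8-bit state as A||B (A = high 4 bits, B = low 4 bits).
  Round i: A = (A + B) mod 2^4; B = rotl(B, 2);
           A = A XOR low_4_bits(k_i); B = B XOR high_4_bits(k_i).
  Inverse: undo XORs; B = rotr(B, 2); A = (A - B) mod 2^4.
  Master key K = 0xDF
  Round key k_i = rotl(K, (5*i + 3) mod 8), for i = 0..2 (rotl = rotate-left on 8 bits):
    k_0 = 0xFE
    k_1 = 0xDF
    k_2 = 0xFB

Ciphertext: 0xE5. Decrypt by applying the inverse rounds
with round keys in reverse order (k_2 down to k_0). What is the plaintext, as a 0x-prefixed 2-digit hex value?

s_0 = ciphertext = 0xE5
s_1 = InvRound(s_0, k_2) = 0xBA
s_2 = InvRound(s_1, k_1) = 0x7D
s_3 = InvRound(s_2, k_0) = 0x18

0x18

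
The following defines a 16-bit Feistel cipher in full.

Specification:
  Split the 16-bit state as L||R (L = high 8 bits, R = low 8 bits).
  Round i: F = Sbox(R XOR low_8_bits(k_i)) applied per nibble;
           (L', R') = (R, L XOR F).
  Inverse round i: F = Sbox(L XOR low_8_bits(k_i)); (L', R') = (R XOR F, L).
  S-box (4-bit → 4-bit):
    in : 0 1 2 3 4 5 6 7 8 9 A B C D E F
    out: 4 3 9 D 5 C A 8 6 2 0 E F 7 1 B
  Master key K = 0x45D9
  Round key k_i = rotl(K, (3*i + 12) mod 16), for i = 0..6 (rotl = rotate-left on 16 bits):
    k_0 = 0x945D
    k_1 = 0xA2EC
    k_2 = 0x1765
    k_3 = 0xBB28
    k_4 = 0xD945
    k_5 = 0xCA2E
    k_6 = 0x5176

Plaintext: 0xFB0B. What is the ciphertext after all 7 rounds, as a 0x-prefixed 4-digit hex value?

0x7E4D

s_0 = plaintext = 0xFB0B
s_1 = Round(s_0, k_0) = 0x0B31
s_2 = Round(s_1, k_1) = 0x317C
s_3 = Round(s_2, k_2) = 0x7C03
s_4 = Round(s_3, k_3) = 0x03E2
s_5 = Round(s_4, k_4) = 0xE20B
s_6 = Round(s_5, k_5) = 0x0B7E
s_7 = Round(s_6, k_6) = 0x7E4D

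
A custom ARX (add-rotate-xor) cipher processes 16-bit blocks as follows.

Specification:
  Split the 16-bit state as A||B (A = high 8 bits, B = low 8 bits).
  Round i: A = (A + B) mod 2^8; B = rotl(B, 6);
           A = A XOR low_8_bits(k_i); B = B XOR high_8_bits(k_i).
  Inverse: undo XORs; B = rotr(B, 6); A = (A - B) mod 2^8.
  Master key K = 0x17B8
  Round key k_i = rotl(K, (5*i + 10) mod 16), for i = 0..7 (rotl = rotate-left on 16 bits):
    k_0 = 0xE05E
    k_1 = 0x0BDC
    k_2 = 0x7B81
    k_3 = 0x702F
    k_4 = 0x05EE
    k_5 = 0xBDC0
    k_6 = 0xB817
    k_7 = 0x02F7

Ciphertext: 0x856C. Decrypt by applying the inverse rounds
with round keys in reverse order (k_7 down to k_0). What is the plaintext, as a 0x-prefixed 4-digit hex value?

0xF212

s_0 = ciphertext = 0x856C
s_1 = InvRound(s_0, k_7) = 0xB9B9
s_2 = InvRound(s_1, k_6) = 0xAA04
s_3 = InvRound(s_2, k_5) = 0x84E6
s_4 = InvRound(s_3, k_4) = 0xDB8F
s_5 = InvRound(s_4, k_3) = 0xF5FF
s_6 = InvRound(s_5, k_2) = 0x6212
s_7 = InvRound(s_6, k_1) = 0x5A64
s_8 = InvRound(s_7, k_0) = 0xF212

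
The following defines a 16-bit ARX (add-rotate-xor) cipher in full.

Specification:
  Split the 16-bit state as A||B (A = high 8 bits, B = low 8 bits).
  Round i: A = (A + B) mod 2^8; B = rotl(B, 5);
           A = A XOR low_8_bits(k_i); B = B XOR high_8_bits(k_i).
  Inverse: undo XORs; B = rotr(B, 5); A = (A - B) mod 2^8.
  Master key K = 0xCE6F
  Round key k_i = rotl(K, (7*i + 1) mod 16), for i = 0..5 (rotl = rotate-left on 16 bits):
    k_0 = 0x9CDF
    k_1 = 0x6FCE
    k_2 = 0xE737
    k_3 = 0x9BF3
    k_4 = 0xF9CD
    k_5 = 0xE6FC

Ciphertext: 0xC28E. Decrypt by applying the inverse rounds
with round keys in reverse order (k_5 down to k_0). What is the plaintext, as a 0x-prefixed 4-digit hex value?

s_0 = ciphertext = 0xC28E
s_1 = InvRound(s_0, k_5) = 0xFB43
s_2 = InvRound(s_1, k_4) = 0x61D5
s_3 = InvRound(s_2, k_3) = 0x2072
s_4 = InvRound(s_3, k_2) = 0x6BAC
s_5 = InvRound(s_4, k_1) = 0x871E
s_6 = InvRound(s_5, k_0) = 0x4414

0x4414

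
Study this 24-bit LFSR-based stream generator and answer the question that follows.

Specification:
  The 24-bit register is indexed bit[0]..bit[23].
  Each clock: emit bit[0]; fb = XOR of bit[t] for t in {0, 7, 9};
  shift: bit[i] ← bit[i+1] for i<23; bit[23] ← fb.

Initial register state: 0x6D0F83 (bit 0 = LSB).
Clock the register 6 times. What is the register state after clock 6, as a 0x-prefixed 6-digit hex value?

0x6DB43E

reg_0 = 0x6D0F83
clock 1: out=1, reg = 0xB687C1
clock 2: out=1, reg = 0xDB43E0
clock 3: out=0, reg = 0x6DA1F0
clock 4: out=0, reg = 0xB6D0F8
clock 5: out=0, reg = 0xDB687C
clock 6: out=0, reg = 0x6DB43E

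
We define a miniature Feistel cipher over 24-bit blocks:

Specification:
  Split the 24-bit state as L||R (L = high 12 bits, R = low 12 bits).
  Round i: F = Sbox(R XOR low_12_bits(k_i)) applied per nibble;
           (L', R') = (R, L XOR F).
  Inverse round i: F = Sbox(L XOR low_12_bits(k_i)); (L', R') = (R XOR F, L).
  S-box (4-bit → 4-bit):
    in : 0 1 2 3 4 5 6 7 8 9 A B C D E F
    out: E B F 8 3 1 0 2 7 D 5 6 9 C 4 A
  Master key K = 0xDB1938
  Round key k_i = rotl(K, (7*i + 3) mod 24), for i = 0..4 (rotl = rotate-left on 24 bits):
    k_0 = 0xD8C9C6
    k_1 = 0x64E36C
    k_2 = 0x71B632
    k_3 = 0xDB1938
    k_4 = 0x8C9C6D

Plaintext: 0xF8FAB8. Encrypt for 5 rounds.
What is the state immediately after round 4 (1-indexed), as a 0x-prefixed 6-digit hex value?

s_0 = plaintext = 0xF8FAB8
s_1 = Round(s_0, k_0) = 0xAB87AB
s_2 = Round(s_1, k_1) = 0x7AB92A
s_3 = Round(s_2, k_2) = 0x92AD1C
s_4 = Round(s_3, k_3) = 0xD1CAD9
s_5 = Round(s_4, k_4) = 0xAD9D7F

0xD1CAD9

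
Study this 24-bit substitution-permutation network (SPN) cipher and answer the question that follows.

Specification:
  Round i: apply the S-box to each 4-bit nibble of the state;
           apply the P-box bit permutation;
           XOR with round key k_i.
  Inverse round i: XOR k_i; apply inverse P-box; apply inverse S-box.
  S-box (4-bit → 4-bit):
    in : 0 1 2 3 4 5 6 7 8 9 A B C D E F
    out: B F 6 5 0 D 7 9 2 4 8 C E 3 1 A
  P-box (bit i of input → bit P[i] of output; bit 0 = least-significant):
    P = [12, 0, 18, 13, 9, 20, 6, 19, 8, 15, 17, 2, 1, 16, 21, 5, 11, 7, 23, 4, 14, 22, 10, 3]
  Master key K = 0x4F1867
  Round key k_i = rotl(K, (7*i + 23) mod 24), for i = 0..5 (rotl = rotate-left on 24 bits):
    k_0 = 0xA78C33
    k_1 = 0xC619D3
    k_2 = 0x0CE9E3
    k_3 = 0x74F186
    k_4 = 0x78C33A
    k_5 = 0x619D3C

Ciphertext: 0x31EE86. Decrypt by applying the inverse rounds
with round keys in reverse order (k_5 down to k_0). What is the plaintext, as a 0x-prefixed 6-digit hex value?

0xEB71F7

s_0 = ciphertext = 0x31EE86
s_1 = InvRound(s_0, k_5) = 0x0F7ED7
s_2 = InvRound(s_1, k_4) = 0xCDC121
s_3 = InvRound(s_2, k_3) = 0x421AF0
s_4 = InvRound(s_3, k_2) = 0xDAE671
s_5 = InvRound(s_4, k_1) = 0x3D7D05
s_6 = InvRound(s_5, k_0) = 0xEB71F7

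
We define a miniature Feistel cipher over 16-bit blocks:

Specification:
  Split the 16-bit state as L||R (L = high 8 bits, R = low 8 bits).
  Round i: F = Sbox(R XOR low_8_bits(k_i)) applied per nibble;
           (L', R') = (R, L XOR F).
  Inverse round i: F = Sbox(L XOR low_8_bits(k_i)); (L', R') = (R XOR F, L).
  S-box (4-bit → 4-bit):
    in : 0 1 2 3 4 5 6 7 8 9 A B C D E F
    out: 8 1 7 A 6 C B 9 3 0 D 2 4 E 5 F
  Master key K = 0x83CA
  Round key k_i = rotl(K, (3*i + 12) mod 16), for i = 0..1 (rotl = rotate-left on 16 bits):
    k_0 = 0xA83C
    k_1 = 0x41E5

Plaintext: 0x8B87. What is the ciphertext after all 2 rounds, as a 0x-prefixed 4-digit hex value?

0xA9E3

s_0 = plaintext = 0x8B87
s_1 = Round(s_0, k_0) = 0x87A9
s_2 = Round(s_1, k_1) = 0xA9E3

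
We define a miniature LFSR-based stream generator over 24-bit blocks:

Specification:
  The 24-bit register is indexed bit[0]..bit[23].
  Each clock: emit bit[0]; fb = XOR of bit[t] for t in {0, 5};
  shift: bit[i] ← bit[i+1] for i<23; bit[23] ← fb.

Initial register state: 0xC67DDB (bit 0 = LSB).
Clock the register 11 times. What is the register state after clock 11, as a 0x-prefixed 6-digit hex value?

0xC6B8CF

reg_0 = 0xC67DDB
clock 1: out=1, reg = 0xE33EED
clock 2: out=1, reg = 0x719F76
clock 3: out=0, reg = 0xB8CFBB
clock 4: out=1, reg = 0x5C67DD
clock 5: out=1, reg = 0xAE33EE
clock 6: out=0, reg = 0xD719F7
clock 7: out=1, reg = 0x6B8CFB
clock 8: out=1, reg = 0x35C67D
clock 9: out=1, reg = 0x1AE33E
clock 10: out=0, reg = 0x8D719F
clock 11: out=1, reg = 0xC6B8CF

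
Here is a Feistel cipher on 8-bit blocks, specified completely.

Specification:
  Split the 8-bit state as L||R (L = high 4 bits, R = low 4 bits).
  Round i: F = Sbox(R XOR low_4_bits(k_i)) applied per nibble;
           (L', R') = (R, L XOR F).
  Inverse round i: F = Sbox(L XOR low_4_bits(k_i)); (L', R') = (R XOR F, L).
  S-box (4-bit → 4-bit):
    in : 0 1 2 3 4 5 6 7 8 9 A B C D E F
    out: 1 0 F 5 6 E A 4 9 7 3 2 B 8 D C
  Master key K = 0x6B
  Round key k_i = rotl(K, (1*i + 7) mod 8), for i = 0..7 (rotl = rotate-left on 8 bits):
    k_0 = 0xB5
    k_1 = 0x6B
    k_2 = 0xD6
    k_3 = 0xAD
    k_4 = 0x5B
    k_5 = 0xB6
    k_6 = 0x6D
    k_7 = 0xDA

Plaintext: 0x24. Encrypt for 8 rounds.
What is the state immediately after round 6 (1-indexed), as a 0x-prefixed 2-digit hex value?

s_0 = plaintext = 0x24
s_1 = Round(s_0, k_0) = 0x42
s_2 = Round(s_1, k_1) = 0x23
s_3 = Round(s_2, k_2) = 0x3C
s_4 = Round(s_3, k_3) = 0xC3
s_5 = Round(s_4, k_4) = 0x35
s_6 = Round(s_5, k_5) = 0x56
s_7 = Round(s_6, k_6) = 0x67
s_8 = Round(s_7, k_7) = 0x7E

0x56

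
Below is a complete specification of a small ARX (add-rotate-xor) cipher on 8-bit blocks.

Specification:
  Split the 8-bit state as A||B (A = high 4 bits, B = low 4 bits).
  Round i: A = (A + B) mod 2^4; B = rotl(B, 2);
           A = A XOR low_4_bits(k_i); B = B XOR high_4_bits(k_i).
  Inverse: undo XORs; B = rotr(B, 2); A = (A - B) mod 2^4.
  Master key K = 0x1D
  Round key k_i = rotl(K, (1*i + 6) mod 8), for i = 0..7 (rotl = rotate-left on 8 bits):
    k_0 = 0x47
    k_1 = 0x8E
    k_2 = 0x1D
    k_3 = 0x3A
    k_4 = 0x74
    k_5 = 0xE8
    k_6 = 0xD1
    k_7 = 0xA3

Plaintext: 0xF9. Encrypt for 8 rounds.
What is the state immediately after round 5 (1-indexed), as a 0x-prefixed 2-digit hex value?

s_0 = plaintext = 0xF9
s_1 = Round(s_0, k_0) = 0xF2
s_2 = Round(s_1, k_1) = 0xF0
s_3 = Round(s_2, k_2) = 0x21
s_4 = Round(s_3, k_3) = 0x97
s_5 = Round(s_4, k_4) = 0x4A
s_6 = Round(s_5, k_5) = 0x64
s_7 = Round(s_6, k_6) = 0xBC
s_8 = Round(s_7, k_7) = 0x49

0x4A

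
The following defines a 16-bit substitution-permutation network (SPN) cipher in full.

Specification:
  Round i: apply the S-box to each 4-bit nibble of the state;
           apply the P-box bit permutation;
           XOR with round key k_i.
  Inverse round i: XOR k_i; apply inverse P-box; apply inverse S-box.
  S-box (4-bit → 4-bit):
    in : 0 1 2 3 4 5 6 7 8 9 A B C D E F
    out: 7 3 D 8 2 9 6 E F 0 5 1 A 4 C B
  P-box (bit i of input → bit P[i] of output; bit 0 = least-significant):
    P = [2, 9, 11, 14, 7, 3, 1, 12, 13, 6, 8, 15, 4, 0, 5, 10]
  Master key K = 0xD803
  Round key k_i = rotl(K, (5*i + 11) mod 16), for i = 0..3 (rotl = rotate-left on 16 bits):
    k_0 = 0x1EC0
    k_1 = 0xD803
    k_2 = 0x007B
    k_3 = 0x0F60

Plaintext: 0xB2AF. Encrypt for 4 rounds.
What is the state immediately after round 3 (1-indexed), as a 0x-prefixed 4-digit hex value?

0xCD3E

s_0 = plaintext = 0xB2AF
s_1 = Round(s_0, k_0) = 0xFD56
s_2 = Round(s_1, k_1) = 0xC792
s_3 = Round(s_2, k_2) = 0xCD3E
s_4 = Round(s_3, k_3) = 0x5261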